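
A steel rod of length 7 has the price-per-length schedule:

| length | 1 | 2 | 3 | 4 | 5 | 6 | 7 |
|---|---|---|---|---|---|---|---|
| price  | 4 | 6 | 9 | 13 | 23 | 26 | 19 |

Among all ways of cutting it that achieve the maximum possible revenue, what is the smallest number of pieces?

Consider every possible first cut. r[k] is the best of p[i]+r[k−i] over all sellable i≤k.
r[1] = 4
r[2] = max(4+4, 6+0) = 8
r[3] = max(4+8, 6+4, 9+0) = 12
r[4] = max(4+12, 6+8, 9+4, 13+0) = 16
r[5] = max(4+16, 6+12, 9+8, 13+4, 23+0) = 23
r[6] = max(4+23, 6+16, 9+12, 13+8, 23+4, 26+0) = 27
r[7] = max(4+27, 6+23, 9+16, …, 26+4, 19+0) = 31
Maximum revenue is $31.
Now minimize piece count subject to staying optimal: for each k, pieces[k] = 1 + min over i with p[i]+r[k−i]=r[k] of pieces[k−i].
pieces[4] = 4
pieces[5] = 1
pieces[6] = 2
pieces[7] = 3

3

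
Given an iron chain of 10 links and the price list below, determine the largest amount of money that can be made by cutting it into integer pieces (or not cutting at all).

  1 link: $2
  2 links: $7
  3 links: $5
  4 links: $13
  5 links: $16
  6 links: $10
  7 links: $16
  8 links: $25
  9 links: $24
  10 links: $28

Let r[k] be the best obtainable value from length k. For each k, try every first piece i and keep the best of price[i] + r[k−i].
r[1] = 2
r[2] = max(2+2, 7+0) = 7
r[3] = max(2+7, 7+2, 5+0) = 9
r[4] = max(2+9, 7+7, 5+2, 13+0) = 14
r[5] = max(2+14, 7+9, 5+7, 13+2, 16+0) = 16
r[6] = max(2+16, 7+14, 5+9, 13+7, 16+2, 10+0) = 21
r[7] = max(2+21, 7+16, 5+14, …, 10+2, 16+0) = 23
r[8] = max(2+23, 7+21, 5+16, …, 16+2, 25+0) = 28
r[9] = max(2+28, 7+23, 5+21, …, 25+2, 24+0) = 30
r[10] = max(2+30, 7+28, 5+23, …, 24+2, 28+0) = 35
One optimal cutting: 2 + 2 + 2 + 2 + 2 → $7 + $7 + $7 + $7 + $7 = $35.

35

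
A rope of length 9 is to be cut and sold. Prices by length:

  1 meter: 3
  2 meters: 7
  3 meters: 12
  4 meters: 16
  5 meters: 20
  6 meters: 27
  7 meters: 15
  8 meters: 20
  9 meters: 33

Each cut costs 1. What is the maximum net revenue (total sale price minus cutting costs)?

Build r[k] bottom-up: r[k] = max over allowed piece i of (p[i] + r[k−i]) − 1 per cut.
r[1] = 3
r[2] = 7
r[3] = 12
r[4] = 16
r[5] = 20
r[6] = 27
r[7] = 29  (first piece 1, then r[6]=27)
r[8] = 33  (first piece 2, then r[6]=27)
r[9] = 38  (first piece 3, then r[6]=27)
One optimal plan: pieces 6 + 3 (1 cut) → 39 − 1 = 38.

38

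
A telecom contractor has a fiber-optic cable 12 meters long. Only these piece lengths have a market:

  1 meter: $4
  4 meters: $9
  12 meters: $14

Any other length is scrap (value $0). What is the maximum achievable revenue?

Build f[k] bottom-up: f[k] = max over allowed piece i of (p[i] + f[k−i]).
f[1] = 4
f[2] = 8  (first piece 1, then f[1]=4)
f[3] = 12  (first piece 1, then f[2]=8)
f[4] = 16  (first piece 1, then f[3]=12)
f[5] = 20  (first piece 1, then f[4]=16)
f[6] = 24  (first piece 1, then f[5]=20)
f[7] = 28  (first piece 1, then f[6]=24)
f[8] = 32  (first piece 1, then f[7]=28)
f[9] = 36  (first piece 1, then f[8]=32)
f[10] = 40  (first piece 1, then f[9]=36)
f[11] = 44  (first piece 1, then f[10]=40)
f[12] = 48  (first piece 1, then f[11]=44)
One optimal cutting: 1 + 1 + 1 + 1 + 1 + 1 + 1 + 1 + 1 + 1 + 1 + 1 → $48.

48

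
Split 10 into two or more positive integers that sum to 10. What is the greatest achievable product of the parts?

Fill g[k] for k=2..10: at each k try every first piece i and multiply by the better of (k−i) uncut or g[k−i].
g[2] = 1*max(1,0) = 1*1 = 1
g[3] = 1*max(2,1) = 1*2 = 2
g[4] = 2*max(2,1) = 2*2 = 4
g[5] = 2*max(3,2) = 2*3 = 6
g[6] = 3*max(3,2) = 3*3 = 9
g[7] = 2*max(5,6) = 2*6 = 12
g[8] = 2*max(6,9) = 2*9 = 18
g[9] = 3*max(6,9) = 3*9 = 27
g[10] = 2*max(8,18) = 2*18 = 36
One optimal split: 3 + 3 + 2 + 2; product 3*3*2*2 = 36.

36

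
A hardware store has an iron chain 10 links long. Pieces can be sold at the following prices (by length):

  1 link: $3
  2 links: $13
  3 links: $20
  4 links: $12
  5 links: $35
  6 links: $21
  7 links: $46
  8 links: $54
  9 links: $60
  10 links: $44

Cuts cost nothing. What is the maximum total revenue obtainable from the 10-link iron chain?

70

Let best[k] be the best obtainable value from length k. For each k, try every first piece i and keep the best of price[i] + best[k−i].
best[1] = 3
best[2] = 13
best[3] = 20
best[4] = 26  (first piece 2, then best[2]=13)
best[5] = 35
best[6] = 40  (first piece 3, then best[3]=20)
best[7] = 48  (first piece 2, then best[5]=35)
best[8] = 55  (first piece 3, then best[5]=35)
best[9] = 61  (first piece 2, then best[7]=48)
best[10] = 70  (first piece 5, then best[5]=35)
One optimal cutting: 5 + 5 → $35 + $35 = $70.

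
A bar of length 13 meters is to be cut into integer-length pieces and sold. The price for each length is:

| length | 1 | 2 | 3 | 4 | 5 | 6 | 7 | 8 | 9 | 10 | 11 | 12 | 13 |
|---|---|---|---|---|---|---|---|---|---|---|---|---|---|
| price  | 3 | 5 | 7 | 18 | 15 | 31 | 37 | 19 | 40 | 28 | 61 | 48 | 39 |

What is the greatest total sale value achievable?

Build R[k] bottom-up: R[k] = max over allowed piece i of (p[i] + R[k−i]).
R[1] = 3
R[2] = 6  (first piece 1, then R[1]=3)
R[3] = 9  (first piece 1, then R[2]=6)
R[4] = 18
R[5] = 21  (first piece 1, then R[4]=18)
R[6] = 31
R[7] = 37
R[8] = 40  (first piece 1, then R[7]=37)
R[9] = 43  (first piece 1, then R[8]=40)
R[10] = 49  (first piece 4, then R[6]=31)
R[11] = 61
R[12] = 64  (first piece 1, then R[11]=61)
R[13] = 68  (first piece 6, then R[7]=37)
One optimal cutting: 7 + 6 → 37 + 31 = 68.

68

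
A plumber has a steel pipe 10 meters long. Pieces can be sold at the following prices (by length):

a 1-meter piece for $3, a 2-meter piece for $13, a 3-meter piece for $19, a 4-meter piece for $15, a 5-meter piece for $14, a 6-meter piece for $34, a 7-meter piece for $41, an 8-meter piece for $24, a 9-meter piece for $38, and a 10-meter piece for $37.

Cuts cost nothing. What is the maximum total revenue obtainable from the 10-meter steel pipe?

Let r[k] be the best obtainable value from length k. For each k, try every first piece i and keep the best of price[i] + r[k−i].
r[1] = 3
r[2] = 13
r[3] = 19
r[4] = 26  (first piece 2, then r[2]=13)
r[5] = 32  (first piece 2, then r[3]=19)
r[6] = 39  (first piece 2, then r[4]=26)
r[7] = 45  (first piece 2, then r[5]=32)
r[8] = 52  (first piece 2, then r[6]=39)
r[9] = 58  (first piece 2, then r[7]=45)
r[10] = 65  (first piece 2, then r[8]=52)
One optimal cutting: 2 + 2 + 2 + 2 + 2 → $13 + $13 + $13 + $13 + $13 = $65.

65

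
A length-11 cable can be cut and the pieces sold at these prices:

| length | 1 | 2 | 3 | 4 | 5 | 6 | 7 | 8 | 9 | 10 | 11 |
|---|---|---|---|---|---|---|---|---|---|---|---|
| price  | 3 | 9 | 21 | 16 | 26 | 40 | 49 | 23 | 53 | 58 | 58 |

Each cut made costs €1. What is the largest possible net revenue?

Consider every possible first cut. v[k] is the best of p[i]+v[k−i] over all sellable i≤k, charging 1 whenever i<k.
v[1] = 3
v[2] = 9
v[3] = 21
v[4] = 23  (first piece 1, then v[3]=21)
v[5] = 29  (first piece 2, then v[3]=21)
v[6] = 41  (first piece 3, then v[3]=21)
v[7] = 49
v[8] = 51  (first piece 1, then v[7]=49)
v[9] = 61  (first piece 3, then v[6]=41)
v[10] = 69  (first piece 3, then v[7]=49)
v[11] = 71  (first piece 1, then v[10]=69)
One optimal plan: pieces 7 + 3 + 1 (2 cuts) → €73 − €2 = €71.

71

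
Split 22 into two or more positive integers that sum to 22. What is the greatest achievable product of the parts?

Define prod[k] = max over 1≤i<k of i · max(k−i, prod[k−i]); the inner max lets the remainder stay uncut if that's better.
prod[2] = 1·max(1,0) = 1·1 = 1
prod[3] = 1·max(2,1) = 1·2 = 2
prod[4] = 2·max(2,1) = 2·2 = 4
prod[5] = 2·max(3,2) = 2·3 = 6
prod[6] = 3·max(3,2) = 3·3 = 9
prod[7] = 2·max(5,6) = 2·6 = 12
prod[8] = 2·max(6,9) = 2·9 = 18
prod[9] = 3·max(6,9) = 3·9 = 27
prod[10] = 2·max(8,18) = 2·18 = 36
prod[11] = 2·max(9,27) = 2·27 = 54
prod[12] = 3·max(9,27) = 3·27 = 81
prod[13] = 2·max(11,54) = 2·54 = 108
prod[14] = 2·max(12,81) = 2·81 = 162
prod[15] = 3·max(12,81) = 3·81 = 243
prod[16] = 2·max(14,162) = 2·162 = 324
prod[17] = 2·max(15,243) = 2·243 = 486
prod[18] = 3·max(15,243) = 3·243 = 729
prod[19] = 2·max(17,486) = 2·486 = 972
prod[20] = 2·max(18,729) = 2·729 = 1458
prod[21] = 3·max(18,729) = 3·729 = 2187
prod[22] = 2·max(20,1458) = 2·1458 = 2916
One optimal split: 3 + 3 + 3 + 3 + 3 + 3 + 2 + 2; product 3·3·3·3·3·3·2·2 = 2916.

2916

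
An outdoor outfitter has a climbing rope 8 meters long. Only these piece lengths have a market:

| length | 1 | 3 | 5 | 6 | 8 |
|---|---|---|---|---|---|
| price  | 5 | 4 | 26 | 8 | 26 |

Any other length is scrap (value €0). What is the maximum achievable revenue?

41

Build f[k] bottom-up: f[k] = max over allowed piece i of (p[i] + f[k−i]).
f[1] = 5
f[2] = 10  (first piece 1, then f[1]=5)
f[3] = max(5+10, 4+0) = 15
f[4] = max(5+15, 4+5) = 20
f[5] = max(5+20, 4+10, 26+0) = 26
f[6] = max(5+26, 4+15, 26+5, 8+0) = 31
f[7] = max(5+31, 4+20, 26+10, 8+5) = 36
f[8] = max(5+36, 4+26, 26+15, 8+10, 26+0) = 41
One optimal cutting: 5 + 1 + 1 + 1 → €41.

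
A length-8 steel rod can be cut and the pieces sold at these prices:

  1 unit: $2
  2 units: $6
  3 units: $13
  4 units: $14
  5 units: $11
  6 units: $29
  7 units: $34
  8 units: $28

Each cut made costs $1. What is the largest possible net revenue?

35

Consider every possible first cut. r[k] is the best of p[i]+r[k−i] over all sellable i≤k, charging 1 whenever i<k.
r[1] = 2
r[2] = max(2+2-1, 6+0) = 6
r[3] = max(2+6-1, 6+2-1, 13+0) = 13
r[4] = max(2+13-1, 6+6-1, 13+2-1, 14+0) = 14
r[5] = max(2+14-1, 6+13-1, 13+6-1, 14+2-1, 11+0) = 18
r[6] = max(2+18-1, 6+14-1, 13+13-1, 14+6-1, 11+2-1, 29+0) = 29
r[7] = max(2+29-1, 6+18-1, 13+14-1, …, 29+2-1, 34+0) = 34
r[8] = max(2+34-1, 6+29-1, 13+18-1, …, 34+2-1, 28+0) = 35
One optimal plan: pieces 7 + 1 (1 cut) → $36 − $1 = $35.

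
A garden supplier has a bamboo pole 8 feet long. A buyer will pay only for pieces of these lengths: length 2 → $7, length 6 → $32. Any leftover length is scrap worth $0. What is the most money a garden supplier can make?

39

Consider every possible first cut. best[k] is the best of p[i]+best[k−i] over all sellable i≤k.
best[1] = 0
best[2] = 7
best[3] = 7
best[4] = 14  (first piece 2, then best[2]=7)
best[5] = 14
best[6] = 32
best[7] = 32
best[8] = 39  (first piece 2, then best[6]=32)
One optimal cutting: 6 + 2 → $39.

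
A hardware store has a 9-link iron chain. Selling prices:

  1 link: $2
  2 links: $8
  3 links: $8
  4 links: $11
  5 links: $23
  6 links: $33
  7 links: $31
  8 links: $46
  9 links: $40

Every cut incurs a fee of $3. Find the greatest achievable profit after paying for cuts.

Let v[k] be the best obtainable value from length k. For each k, try every first piece i and keep the best of price[i] + v[k−i] minus the 3 cut fee when i<k.
v[1] = 2
v[2] = 8
v[3] = 8
v[4] = 13  (first piece 2, then v[2]=8)
v[5] = 23
v[6] = 33
v[7] = 32  (first piece 1, then v[6]=33)
v[8] = 46
v[9] = 45  (first piece 1, then v[8]=46)
One optimal plan: pieces 8 + 1 (1 cut) → $48 − $3 = $45.

45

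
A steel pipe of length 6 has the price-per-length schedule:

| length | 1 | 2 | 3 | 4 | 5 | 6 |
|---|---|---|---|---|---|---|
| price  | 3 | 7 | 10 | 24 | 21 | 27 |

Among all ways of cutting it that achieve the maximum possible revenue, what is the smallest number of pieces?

2

Let r[k] be the best obtainable value from length k. For each k, try every first piece i and keep the best of price[i] + r[k−i].
r[1] = 3
r[2] = max(3+3, 7+0) = 7
r[3] = max(3+7, 7+3, 10+0) = 10
r[4] = max(3+10, 7+7, 10+3, 24+0) = 24
r[5] = max(3+24, 7+10, 10+7, 24+3, 21+0) = 27
r[6] = max(3+27, 7+24, 10+10, 24+7, 21+3, 27+0) = 31
Maximum revenue is $31.
Now minimize piece count subject to staying optimal: for each k, pieces[k] = 1 + min over i with p[i]+r[k−i]=r[k] of pieces[k−i].
pieces[3] = 1
pieces[4] = 1
pieces[5] = 2
pieces[6] = 2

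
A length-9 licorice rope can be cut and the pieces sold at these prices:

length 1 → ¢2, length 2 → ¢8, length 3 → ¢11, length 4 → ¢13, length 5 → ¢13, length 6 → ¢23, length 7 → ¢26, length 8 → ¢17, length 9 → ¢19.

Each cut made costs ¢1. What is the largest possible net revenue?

Build r[k] bottom-up: r[k] = max over allowed piece i of (p[i] + r[k−i]) − 1 per cut.
r[1] = 2
r[2] = max(2+2-1, 8+0) = 8
r[3] = max(2+8-1, 8+2-1, 11+0) = 11
r[4] = max(2+11-1, 8+8-1, 11+2-1, 13+0) = 15
r[5] = max(2+15-1, 8+11-1, 11+8-1, 13+2-1, 13+0) = 18
r[6] = max(2+18-1, 8+15-1, 11+11-1, 13+8-1, 13+2-1, 23+0) = 23
r[7] = max(2+23-1, 8+18-1, 11+15-1, …, 23+2-1, 26+0) = 26
r[8] = max(2+26-1, 8+23-1, 11+18-1, …, 26+2-1, 17+0) = 30
r[9] = max(2+30-1, 8+26-1, 11+23-1, …, 17+2-1, 19+0) = 33
One optimal plan: pieces 7 + 2 (1 cut) → ¢34 − ¢1 = ¢33.

33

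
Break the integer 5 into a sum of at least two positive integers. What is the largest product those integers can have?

Let m[k] be the best product for length k (with at least one cut). For each first piece i, the rest contributes max(k−i, m[k−i]).
m[2] = 1·max(1,0) = 1·1 = 1
m[3] = 1·max(2,1) = 1·2 = 2
m[4] = 2·max(2,1) = 2·2 = 4
m[5] = 2·max(3,2) = 2·3 = 6
One optimal split: 3 + 2; product 3·2 = 6.

6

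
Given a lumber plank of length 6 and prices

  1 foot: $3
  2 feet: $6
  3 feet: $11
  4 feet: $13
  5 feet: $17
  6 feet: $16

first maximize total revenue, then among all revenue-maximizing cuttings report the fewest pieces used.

2

Consider every possible first cut. r[k] is the best of p[i]+r[k−i] over all sellable i≤k.
r[1] = 3
r[2] = max(3+3, 6+0) = 6
r[3] = max(3+6, 6+3, 11+0) = 11
r[4] = max(3+11, 6+6, 11+3, 13+0) = 14
r[5] = max(3+14, 6+11, 11+6, 13+3, 17+0) = 17
r[6] = max(3+17, 6+14, 11+11, 13+6, 17+3, 16+0) = 22
Maximum revenue is $22.
Now minimize piece count subject to staying optimal: for each k, pieces[k] = 1 + min over i with p[i]+r[k−i]=r[k] of pieces[k−i].
pieces[3] = 1
pieces[4] = 2
pieces[5] = 1
pieces[6] = 2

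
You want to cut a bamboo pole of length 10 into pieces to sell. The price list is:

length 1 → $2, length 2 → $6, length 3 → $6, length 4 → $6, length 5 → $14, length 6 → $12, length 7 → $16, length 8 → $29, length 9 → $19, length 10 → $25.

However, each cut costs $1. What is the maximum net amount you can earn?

34

Let r[k] be the best obtainable value from length k. For each k, try every first piece i and keep the best of price[i] + r[k−i] minus the 1 cut fee when i<k.
r[1] = 2
r[2] = max(2+2-1, 6+0) = 6
r[3] = max(2+6-1, 6+2-1, 6+0) = 7
r[4] = max(2+7-1, 6+6-1, 6+2-1, 6+0) = 11
r[5] = max(2+11-1, 6+7-1, 6+6-1, 6+2-1, 14+0) = 14
r[6] = max(2+14-1, 6+11-1, 6+7-1, 6+6-1, 14+2-1, 12+0) = 16
r[7] = max(2+16-1, 6+14-1, 6+11-1, …, 12+2-1, 16+0) = 19
r[8] = max(2+19-1, 6+16-1, 6+14-1, …, 16+2-1, 29+0) = 29
r[9] = max(2+29-1, 6+19-1, 6+16-1, …, 29+2-1, 19+0) = 30
r[10] = max(2+30-1, 6+29-1, 6+19-1, …, 19+2-1, 25+0) = 34
One optimal plan: pieces 8 + 2 (1 cut) → $35 − $1 = $34.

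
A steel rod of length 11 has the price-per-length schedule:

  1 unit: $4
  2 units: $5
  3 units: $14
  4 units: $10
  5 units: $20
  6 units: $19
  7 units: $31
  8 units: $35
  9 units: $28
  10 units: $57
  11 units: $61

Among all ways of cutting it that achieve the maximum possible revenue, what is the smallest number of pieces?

Let r[k] be the best obtainable value from length k. For each k, try every first piece i and keep the best of price[i] + r[k−i].
r[1] = 4
r[2] = 8  (first piece 1, then r[1]=4)
r[3] = 14
r[4] = 18  (first piece 1, then r[3]=14)
r[5] = 22  (first piece 1, then r[4]=18)
r[6] = 28  (first piece 3, then r[3]=14)
r[7] = 32  (first piece 1, then r[6]=28)
r[8] = 36  (first piece 1, then r[7]=32)
r[9] = 42  (first piece 3, then r[6]=28)
r[10] = 57
r[11] = 61  (first piece 1, then r[10]=57)
Maximum revenue is $61.
Now minimize piece count subject to staying optimal: for each k, pieces[k] = 1 + min over i with p[i]+r[k−i]=r[k] of pieces[k−i].
pieces[8] = 4
pieces[9] = 3
pieces[10] = 1
pieces[11] = 1

1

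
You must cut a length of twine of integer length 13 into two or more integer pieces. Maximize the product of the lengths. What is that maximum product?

108

Let prod[k] be the best product for length k (with at least one cut). For each first piece i, the rest contributes max(k−i, prod[k−i]).
prod[2] = 1·max(1,0) = 1·1 = 1
prod[3] = 1·max(2,1) = 1·2 = 2
prod[4] = 2·max(2,1) = 2·2 = 4
prod[5] = 2·max(3,2) = 2·3 = 6
prod[6] = 3·max(3,2) = 3·3 = 9
prod[7] = 2·max(5,6) = 2·6 = 12
prod[8] = 2·max(6,9) = 2·9 = 18
prod[9] = 3·max(6,9) = 3·9 = 27
prod[10] = 2·max(8,18) = 2·18 = 36
prod[11] = 2·max(9,27) = 2·27 = 54
prod[12] = 3·max(9,27) = 3·27 = 81
prod[13] = 2·max(11,54) = 2·54 = 108
One optimal split: 3 + 3 + 3 + 2 + 2; product 3·3·3·2·2 = 108.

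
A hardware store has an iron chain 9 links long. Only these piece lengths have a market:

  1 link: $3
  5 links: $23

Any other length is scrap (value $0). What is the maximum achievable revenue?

Build best[k] bottom-up: best[k] = max over allowed piece i of (p[i] + best[k−i]).
best[1] = 3
best[2] = 6  (first piece 1, then best[1]=3)
best[3] = 9  (first piece 1, then best[2]=6)
best[4] = 12  (first piece 1, then best[3]=9)
best[5] = max(3+12, 23+0) = 23
best[6] = max(3+23, 23+3) = 26
best[7] = max(3+26, 23+6) = 29
best[8] = max(3+29, 23+9) = 32
best[9] = max(3+32, 23+12) = 35
One optimal cutting: 5 + 1 + 1 + 1 + 1 → $35.

35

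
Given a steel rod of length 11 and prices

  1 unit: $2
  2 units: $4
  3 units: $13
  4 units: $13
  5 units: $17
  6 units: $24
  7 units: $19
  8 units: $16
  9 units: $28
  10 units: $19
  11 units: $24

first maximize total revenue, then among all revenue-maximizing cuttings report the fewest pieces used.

3

Build r[k] bottom-up: r[k] = max over allowed piece i of (p[i] + r[k−i]).
r[1] = 2
r[2] = max(2+2, 4+0) = 4
r[3] = max(2+4, 4+2, 13+0) = 13
r[4] = max(2+13, 4+4, 13+2, 13+0) = 15
r[5] = max(2+15, 4+13, 13+4, 13+2, 17+0) = 17
r[6] = max(2+17, 4+15, 13+13, 13+4, 17+2, 24+0) = 26
r[7] = max(2+26, 4+17, 13+15, …, 24+2, 19+0) = 28
r[8] = max(2+28, 4+26, 13+17, …, 19+2, 16+0) = 30
r[9] = max(2+30, 4+28, 13+26, …, 16+2, 28+0) = 39
r[10] = max(2+39, 4+30, 13+28, …, 28+2, 19+0) = 41
r[11] = max(2+41, 4+39, 13+30, …, 19+2, 24+0) = 43
Maximum revenue is $43.
Now minimize piece count subject to staying optimal: for each k, pieces[k] = 1 + min over i with p[i]+r[k−i]=r[k] of pieces[k−i].
pieces[8] = 2
pieces[9] = 3
pieces[10] = 4
pieces[11] = 3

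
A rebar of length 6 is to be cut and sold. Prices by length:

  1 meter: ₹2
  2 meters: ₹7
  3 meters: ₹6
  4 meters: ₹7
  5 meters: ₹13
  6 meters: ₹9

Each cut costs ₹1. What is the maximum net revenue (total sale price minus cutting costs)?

19

Let net[k] be the best obtainable value from length k. For each k, try every first piece i and keep the best of price[i] + net[k−i] minus the 1 cut fee when i<k.
net[1] = 2
net[2] = max(2+2-1, 7+0) = 7
net[3] = max(2+7-1, 7+2-1, 6+0) = 8
net[4] = max(2+8-1, 7+7-1, 6+2-1, 7+0) = 13
net[5] = max(2+13-1, 7+8-1, 6+7-1, 7+2-1, 13+0) = 14
net[6] = max(2+14-1, 7+13-1, 6+8-1, 7+7-1, 13+2-1, 9+0) = 19
One optimal plan: pieces 2 + 2 + 2 (2 cuts) → ₹21 − ₹2 = ₹19.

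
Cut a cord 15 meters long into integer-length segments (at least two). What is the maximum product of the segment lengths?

243

Fill prod[k] for k=2..15: at each k try every first piece i and multiply by the better of (k−i) uncut or prod[k−i].
Small cases: prod[2]=1, prod[3]=2, prod[4]=4, prod[5]=6, prod[6]=9, prod[7]=12, prod[8]=18.
prod[9] = 3*max(6,9) = 3*9 = 27
prod[10] = 2*max(8,18) = 2*18 = 36
prod[11] = 2*max(9,27) = 2*27 = 54
prod[12] = 3*max(9,27) = 3*27 = 81
prod[13] = 2*max(11,54) = 2*54 = 108
prod[14] = 2*max(12,81) = 2*81 = 162
prod[15] = 3*max(12,81) = 3*81 = 243
One optimal split: 3 + 3 + 3 + 3 + 3; product 3*3*3*3*3 = 243.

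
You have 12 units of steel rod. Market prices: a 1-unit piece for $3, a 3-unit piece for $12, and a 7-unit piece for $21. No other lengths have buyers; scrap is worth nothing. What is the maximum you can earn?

Consider every possible first cut. f[k] is the best of p[i]+f[k−i] over all sellable i≤k.
f[1] = 3
f[2] = 6  (first piece 1, then f[1]=3)
f[3] = max(3+6, 12+0) = 12
f[4] = max(3+12, 12+3) = 15
f[5] = max(3+15, 12+6) = 18
f[6] = max(3+18, 12+12) = 24
f[7] = max(3+24, 12+15, 21+0) = 27
f[8] = max(3+27, 12+18, 21+3) = 30
f[9] = max(3+30, 12+24, 21+6) = 36
f[10] = max(3+36, 12+27, 21+12) = 39
f[11] = max(3+39, 12+30, 21+15) = 42
f[12] = max(3+42, 12+36, 21+18) = 48
One optimal cutting: 3 + 3 + 3 + 3 → $48.

48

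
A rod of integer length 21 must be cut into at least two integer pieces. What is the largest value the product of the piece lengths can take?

Fill P[k] for k=2..21: at each k try every first piece i and multiply by the better of (k−i) uncut or P[k−i].
P[2] = 1×max(1,0) = 1×1 = 1
P[3] = 1×max(2,1) = 1×2 = 2
P[4] = 2×max(2,1) = 2×2 = 4
P[5] = 2×max(3,2) = 2×3 = 6
P[6] = 3×max(3,2) = 3×3 = 9
P[7] = 2×max(5,6) = 2×6 = 12
P[8] = 2×max(6,9) = 2×9 = 18
P[9] = 3×max(6,9) = 3×9 = 27
P[10] = 2×max(8,18) = 2×18 = 36
P[11] = 2×max(9,27) = 2×27 = 54
P[12] = 3×max(9,27) = 3×27 = 81
P[13] = 2×max(11,54) = 2×54 = 108
P[14] = 2×max(12,81) = 2×81 = 162
P[15] = 3×max(12,81) = 3×81 = 243
P[16] = 2×max(14,162) = 2×162 = 324
P[17] = 2×max(15,243) = 2×243 = 486
P[18] = 3×max(15,243) = 3×243 = 729
P[19] = 2×max(17,486) = 2×486 = 972
P[20] = 2×max(18,729) = 2×729 = 1458
P[21] = 3×max(18,729) = 3×729 = 2187
One optimal split: 3 + 3 + 3 + 3 + 3 + 3 + 3; product 3×3×3×3×3×3×3 = 2187.

2187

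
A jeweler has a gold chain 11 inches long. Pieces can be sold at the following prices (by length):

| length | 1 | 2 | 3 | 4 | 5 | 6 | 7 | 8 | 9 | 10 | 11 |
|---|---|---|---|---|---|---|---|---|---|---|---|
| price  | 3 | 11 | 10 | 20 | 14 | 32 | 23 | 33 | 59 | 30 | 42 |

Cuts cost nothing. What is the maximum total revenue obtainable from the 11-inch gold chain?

Consider every possible first cut. R[k] is the best of p[i]+R[k−i] over all sellable i≤k.
R[1] = 3
R[2] = 11
R[3] = 14  (first piece 1, then R[2]=11)
R[4] = 22  (first piece 2, then R[2]=11)
R[5] = 25  (first piece 1, then R[4]=22)
R[6] = 33  (first piece 2, then R[4]=22)
R[7] = 36  (first piece 1, then R[6]=33)
R[8] = 44  (first piece 2, then R[6]=33)
R[9] = 59
R[10] = 62  (first piece 1, then R[9]=59)
R[11] = 70  (first piece 2, then R[9]=59)
One optimal cutting: 9 + 2 → $59 + $11 = $70.

70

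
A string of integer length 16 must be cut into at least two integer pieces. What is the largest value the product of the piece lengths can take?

324

Define prod[k] = max over 1≤i<k of i · max(k−i, prod[k−i]); the inner max lets the remainder stay uncut if that's better.
prod[2] = 1×max(1,0) = 1×1 = 1
prod[3] = 1×max(2,1) = 1×2 = 2
prod[4] = 2×max(2,1) = 2×2 = 4
prod[5] = 2×max(3,2) = 2×3 = 6
prod[6] = 3×max(3,2) = 3×3 = 9
prod[7] = 2×max(5,6) = 2×6 = 12
prod[8] = 2×max(6,9) = 2×9 = 18
prod[9] = 3×max(6,9) = 3×9 = 27
prod[10] = 2×max(8,18) = 2×18 = 36
prod[11] = 2×max(9,27) = 2×27 = 54
prod[12] = 3×max(9,27) = 3×27 = 81
prod[13] = 2×max(11,54) = 2×54 = 108
prod[14] = 2×max(12,81) = 2×81 = 162
prod[15] = 3×max(12,81) = 3×81 = 243
prod[16] = 2×max(14,162) = 2×162 = 324
One optimal split: 3 + 3 + 3 + 3 + 2 + 2; product 3×3×3×3×2×2 = 324.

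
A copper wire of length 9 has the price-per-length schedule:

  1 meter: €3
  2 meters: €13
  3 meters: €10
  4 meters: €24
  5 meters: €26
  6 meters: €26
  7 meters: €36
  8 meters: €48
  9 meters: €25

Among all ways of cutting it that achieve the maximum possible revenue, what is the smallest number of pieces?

5

Let r[k] be the best obtainable value from length k. For each k, try every first piece i and keep the best of price[i] + r[k−i].
r[1] = 3
r[2] = 13
r[3] = 16  (first piece 1, then r[2]=13)
r[4] = 26  (first piece 2, then r[2]=13)
r[5] = 29  (first piece 1, then r[4]=26)
r[6] = 39  (first piece 2, then r[4]=26)
r[7] = 42  (first piece 1, then r[6]=39)
r[8] = 52  (first piece 2, then r[6]=39)
r[9] = 55  (first piece 1, then r[8]=52)
Maximum revenue is €55.
Now minimize piece count subject to staying optimal: for each k, pieces[k] = 1 + min over i with p[i]+r[k−i]=r[k] of pieces[k−i].
pieces[6] = 3
pieces[7] = 4
pieces[8] = 4
pieces[9] = 5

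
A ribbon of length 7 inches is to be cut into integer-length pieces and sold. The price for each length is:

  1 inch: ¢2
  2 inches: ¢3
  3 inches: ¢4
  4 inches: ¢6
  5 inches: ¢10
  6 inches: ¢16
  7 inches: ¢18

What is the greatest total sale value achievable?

18

Let v[k] be the best obtainable value from length k. For each k, try every first piece i and keep the best of price[i] + v[k−i].
v[1] = 2
v[2] = 4  (first piece 1, then v[1]=2)
v[3] = 6  (first piece 1, then v[2]=4)
v[4] = 8  (first piece 1, then v[3]=6)
v[5] = 10  (first piece 1, then v[4]=8)
v[6] = 16
v[7] = 18  (first piece 1, then v[6]=16)
One optimal cutting: 6 + 1 → ¢16 + ¢2 = ¢18.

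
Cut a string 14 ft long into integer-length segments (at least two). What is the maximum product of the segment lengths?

162

Let P[k] be the best product for length k (with at least one cut). For each first piece i, the rest contributes max(k−i, P[k−i]).
P[2] = 1·max(1,0) = 1·1 = 1
P[3] = 1·max(2,1) = 1·2 = 2
P[4] = 2·max(2,1) = 2·2 = 4
P[5] = 2·max(3,2) = 2·3 = 6
P[6] = 3·max(3,2) = 3·3 = 9
P[7] = 2·max(5,6) = 2·6 = 12
P[8] = 2·max(6,9) = 2·9 = 18
P[9] = 3·max(6,9) = 3·9 = 27
P[10] = 2·max(8,18) = 2·18 = 36
P[11] = 2·max(9,27) = 2·27 = 54
P[12] = 3·max(9,27) = 3·27 = 81
P[13] = 2·max(11,54) = 2·54 = 108
P[14] = 2·max(12,81) = 2·81 = 162
One optimal split: 3 + 3 + 3 + 3 + 2; product 3·3·3·3·2 = 162.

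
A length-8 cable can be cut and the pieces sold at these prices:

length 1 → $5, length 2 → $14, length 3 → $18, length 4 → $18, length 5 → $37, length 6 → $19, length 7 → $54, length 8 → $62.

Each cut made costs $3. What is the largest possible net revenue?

Build net[k] bottom-up: net[k] = max over allowed piece i of (p[i] + net[k−i]) − 3 per cut.
net[1] = 5
net[2] = 14
net[3] = 18
net[4] = 25  (first piece 2, then net[2]=14)
net[5] = 37
net[6] = 39  (first piece 1, then net[5]=37)
net[7] = 54
net[8] = 62
Best is to make no cuts and sell whole for $62.

62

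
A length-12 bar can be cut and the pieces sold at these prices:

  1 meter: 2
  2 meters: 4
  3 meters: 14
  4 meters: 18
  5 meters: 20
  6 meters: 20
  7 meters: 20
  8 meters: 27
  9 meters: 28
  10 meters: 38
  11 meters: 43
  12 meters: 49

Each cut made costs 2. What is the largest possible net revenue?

Let v[k] be the best obtainable value from length k. For each k, try every first piece i and keep the best of price[i] + v[k−i] minus the 2 cut fee when i<k.
v[1] = 2
v[2] = max(2+2-2, 4+0) = 4
v[3] = max(2+4-2, 4+2-2, 14+0) = 14
v[4] = max(2+14-2, 4+4-2, 14+2-2, 18+0) = 18
v[5] = max(2+18-2, 4+14-2, 14+4-2, 18+2-2, 20+0) = 20
v[6] = max(2+20-2, 4+18-2, 14+14-2, 18+4-2, 20+2-2, 20+0) = 26
v[7] = max(2+26-2, 4+20-2, 14+18-2, …, 20+2-2, 20+0) = 30
v[8] = max(2+30-2, 4+26-2, 14+20-2, …, 20+2-2, 27+0) = 34
v[9] = max(2+34-2, 4+30-2, 14+26-2, …, 27+2-2, 28+0) = 38
v[10] = max(2+38-2, 4+34-2, 14+30-2, …, 28+2-2, 38+0) = 42
v[11] = max(2+42-2, 4+38-2, 14+34-2, …, 38+2-2, 43+0) = 46
v[12] = max(2+46-2, 4+42-2, 14+38-2, …, 43+2-2, 49+0) = 50
One optimal plan: pieces 3 + 3 + 3 + 3 (3 cuts) → 56 − 6 = 50.

50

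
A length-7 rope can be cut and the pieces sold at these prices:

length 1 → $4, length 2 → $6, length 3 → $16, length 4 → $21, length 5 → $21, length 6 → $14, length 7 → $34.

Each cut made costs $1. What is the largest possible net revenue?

Let net[k] be the best obtainable value from length k. For each k, try every first piece i and keep the best of price[i] + net[k−i] minus the 1 cut fee when i<k.
net[1] = 4
net[2] = max(4+4-1, 6+0) = 7
net[3] = max(4+7-1, 6+4-1, 16+0) = 16
net[4] = max(4+16-1, 6+7-1, 16+4-1, 21+0) = 21
net[5] = max(4+21-1, 6+16-1, 16+7-1, 21+4-1, 21+0) = 24
net[6] = max(4+24-1, 6+21-1, 16+16-1, 21+7-1, 21+4-1, 14+0) = 31
net[7] = max(4+31-1, 6+24-1, 16+21-1, …, 14+4-1, 34+0) = 36
One optimal plan: pieces 4 + 3 (1 cut) → $37 − $1 = $36.

36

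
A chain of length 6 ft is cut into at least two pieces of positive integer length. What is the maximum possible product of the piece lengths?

9

Let P[k] be the best product for length k (with at least one cut). For each first piece i, the rest contributes max(k−i, P[k−i]).
P[2] = 1*max(1,0) = 1*1 = 1
P[3] = max(1*2, 2*1) = 2
P[4] = max(1*3, 2*2, 3*1) = 4
P[5] = max(1*4, 2*3, 3*2, 4*1) = 6
P[6] = max(1*6, 2*4, 3*3, 4*2, 5*1) = 9
One optimal split: 3 + 3; product 3*3 = 9.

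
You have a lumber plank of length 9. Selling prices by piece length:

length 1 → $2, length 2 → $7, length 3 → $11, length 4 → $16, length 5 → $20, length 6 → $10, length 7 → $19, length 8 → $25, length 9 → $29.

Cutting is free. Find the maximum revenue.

Consider every possible first cut. R[k] is the best of p[i]+R[k−i] over all sellable i≤k.
R[1] = 2
R[2] = 7
R[3] = 11
R[4] = 16
R[5] = 20
R[6] = 23  (first piece 2, then R[4]=16)
R[7] = 27  (first piece 2, then R[5]=20)
R[8] = 32  (first piece 4, then R[4]=16)
R[9] = 36  (first piece 4, then R[5]=20)
One optimal cutting: 5 + 4 → $20 + $16 = $36.

36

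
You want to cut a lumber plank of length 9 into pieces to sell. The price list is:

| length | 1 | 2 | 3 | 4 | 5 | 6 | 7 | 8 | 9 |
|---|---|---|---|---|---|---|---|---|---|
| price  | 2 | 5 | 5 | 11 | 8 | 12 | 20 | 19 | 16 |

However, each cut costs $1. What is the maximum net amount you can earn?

24

Build net[k] bottom-up: net[k] = max over allowed piece i of (p[i] + net[k−i]) − 1 per cut.
net[1] = 2
net[2] = 5
net[3] = 6  (first piece 1, then net[2]=5)
net[4] = 11
net[5] = 12  (first piece 1, then net[4]=11)
net[6] = 15  (first piece 2, then net[4]=11)
net[7] = 20
net[8] = 21  (first piece 1, then net[7]=20)
net[9] = 24  (first piece 2, then net[7]=20)
One optimal plan: pieces 7 + 2 (1 cut) → $25 − $1 = $24.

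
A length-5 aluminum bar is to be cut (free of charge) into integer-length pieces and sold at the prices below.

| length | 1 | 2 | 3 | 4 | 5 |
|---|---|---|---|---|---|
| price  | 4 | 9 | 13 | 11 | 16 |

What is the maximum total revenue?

22

Consider every possible first cut. best[k] is the best of p[i]+best[k−i] over all sellable i≤k.
best[1] = 4
best[2] = max(4+4, 9+0) = 9
best[3] = max(4+9, 9+4, 13+0) = 13
best[4] = max(4+13, 9+9, 13+4, 11+0) = 18
best[5] = max(4+18, 9+13, 13+9, 11+4, 16+0) = 22
One optimal cutting: 2 + 2 + 1 → $9 + $9 + $4 = $22.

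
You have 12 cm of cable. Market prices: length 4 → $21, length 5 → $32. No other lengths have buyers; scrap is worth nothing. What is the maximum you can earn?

64

Build f[k] bottom-up: f[k] = max over allowed piece i of (p[i] + f[k−i]).
f[1] = 0
f[2] = 0
f[3] = 0
f[4] = 21
f[5] = 32
f[6] = 32
f[7] = 32
f[8] = 42  (first piece 4, then f[4]=21)
f[9] = 53  (first piece 4, then f[5]=32)
f[10] = 64  (first piece 5, then f[5]=32)
f[11] = 64
f[12] = 64
One optimal cutting: pieces 5 + 5 with 2 cm of scrap → $64.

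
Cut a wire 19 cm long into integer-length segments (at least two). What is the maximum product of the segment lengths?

Fill prod[k] for k=2..19: at each k try every first piece i and multiply by the better of (k−i) uncut or prod[k−i].
prod[2] = 1·max(1,0) = 1·1 = 1
prod[3] = 1·max(2,1) = 1·2 = 2
prod[4] = 2·max(2,1) = 2·2 = 4
prod[5] = 2·max(3,2) = 2·3 = 6
prod[6] = 3·max(3,2) = 3·3 = 9
prod[7] = 2·max(5,6) = 2·6 = 12
prod[8] = 2·max(6,9) = 2·9 = 18
prod[9] = 3·max(6,9) = 3·9 = 27
prod[10] = 2·max(8,18) = 2·18 = 36
prod[11] = 2·max(9,27) = 2·27 = 54
prod[12] = 3·max(9,27) = 3·27 = 81
prod[13] = 2·max(11,54) = 2·54 = 108
prod[14] = 2·max(12,81) = 2·81 = 162
prod[15] = 3·max(12,81) = 3·81 = 243
prod[16] = 2·max(14,162) = 2·162 = 324
prod[17] = 2·max(15,243) = 2·243 = 486
prod[18] = 3·max(15,243) = 3·243 = 729
prod[19] = 2·max(17,486) = 2·486 = 972
One optimal split: 3 + 3 + 3 + 3 + 3 + 2 + 2; product 3·3·3·3·3·2·2 = 972.

972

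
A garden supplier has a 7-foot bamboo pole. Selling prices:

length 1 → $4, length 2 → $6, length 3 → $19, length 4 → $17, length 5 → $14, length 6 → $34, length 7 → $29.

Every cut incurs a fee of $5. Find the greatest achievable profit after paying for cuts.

Consider every possible first cut. r[k] is the best of p[i]+r[k−i] over all sellable i≤k, charging 5 whenever i<k.
r[1] = 4
r[2] = max(4+4-5, 6+0) = 6
r[3] = max(4+6-5, 6+4-5, 19+0) = 19
r[4] = max(4+19-5, 6+6-5, 19+4-5, 17+0) = 18
r[5] = max(4+18-5, 6+19-5, 19+6-5, 17+4-5, 14+0) = 20
r[6] = max(4+20-5, 6+18-5, 19+19-5, 17+6-5, 14+4-5, 34+0) = 34
r[7] = max(4+34-5, 6+20-5, 19+18-5, …, 34+4-5, 29+0) = 33
One optimal plan: pieces 6 + 1 (1 cut) → $38 − $5 = $33.

33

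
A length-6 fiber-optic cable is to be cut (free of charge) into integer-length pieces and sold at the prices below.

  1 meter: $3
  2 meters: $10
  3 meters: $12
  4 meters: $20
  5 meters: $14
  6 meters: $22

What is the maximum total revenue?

Let v[k] be the best obtainable value from length k. For each k, try every first piece i and keep the best of price[i] + v[k−i].
v[1] = 3
v[2] = 10
v[3] = 13  (first piece 1, then v[2]=10)
v[4] = 20  (first piece 2, then v[2]=10)
v[5] = 23  (first piece 1, then v[4]=20)
v[6] = 30  (first piece 2, then v[4]=20)
One optimal cutting: 2 + 2 + 2 → $10 + $10 + $10 = $30.

30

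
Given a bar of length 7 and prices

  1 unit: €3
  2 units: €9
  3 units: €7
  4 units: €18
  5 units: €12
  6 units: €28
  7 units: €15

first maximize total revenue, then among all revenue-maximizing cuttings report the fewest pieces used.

Build r[k] bottom-up: r[k] = max over allowed piece i of (p[i] + r[k−i]).
r[1] = 3
r[2] = 9
r[3] = 12  (first piece 1, then r[2]=9)
r[4] = 18  (first piece 2, then r[2]=9)
r[5] = 21  (first piece 1, then r[4]=18)
r[6] = 28
r[7] = 31  (first piece 1, then r[6]=28)
Maximum revenue is €31.
Now minimize piece count subject to staying optimal: for each k, pieces[k] = 1 + min over i with p[i]+r[k−i]=r[k] of pieces[k−i].
pieces[4] = 1
pieces[5] = 2
pieces[6] = 1
pieces[7] = 2

2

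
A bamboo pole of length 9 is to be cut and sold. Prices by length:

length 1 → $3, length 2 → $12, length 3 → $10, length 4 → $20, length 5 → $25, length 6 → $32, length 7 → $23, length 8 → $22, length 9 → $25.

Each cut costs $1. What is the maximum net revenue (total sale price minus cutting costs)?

47

Consider every possible first cut. v[k] is the best of p[i]+v[k−i] over all sellable i≤k, charging 1 whenever i<k.
v[1] = 3
v[2] = max(3+3-1, 12+0) = 12
v[3] = max(3+12-1, 12+3-1, 10+0) = 14
v[4] = max(3+14-1, 12+12-1, 10+3-1, 20+0) = 23
v[5] = max(3+23-1, 12+14-1, 10+12-1, 20+3-1, 25+0) = 25
v[6] = max(3+25-1, 12+23-1, 10+14-1, 20+12-1, 25+3-1, 32+0) = 34
v[7] = max(3+34-1, 12+25-1, 10+23-1, …, 32+3-1, 23+0) = 36
v[8] = max(3+36-1, 12+34-1, 10+25-1, …, 23+3-1, 22+0) = 45
v[9] = max(3+45-1, 12+36-1, 10+34-1, …, 22+3-1, 25+0) = 47
One optimal plan: pieces 2 + 2 + 2 + 2 + 1 (4 cuts) → $51 − $4 = $47.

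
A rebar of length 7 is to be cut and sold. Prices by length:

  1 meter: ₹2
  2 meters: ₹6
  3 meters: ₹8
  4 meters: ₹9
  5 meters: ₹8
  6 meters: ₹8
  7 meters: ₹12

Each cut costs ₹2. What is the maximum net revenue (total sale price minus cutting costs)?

16

Build v[k] bottom-up: v[k] = max over allowed piece i of (p[i] + v[k−i]) − 2 per cut.
v[1] = 2
v[2] = 6
v[3] = 8
v[4] = 10  (first piece 2, then v[2]=6)
v[5] = 12  (first piece 2, then v[3]=8)
v[6] = 14  (first piece 2, then v[4]=10)
v[7] = 16  (first piece 2, then v[5]=12)
One optimal plan: pieces 3 + 2 + 2 (2 cuts) → ₹20 − ₹4 = ₹16.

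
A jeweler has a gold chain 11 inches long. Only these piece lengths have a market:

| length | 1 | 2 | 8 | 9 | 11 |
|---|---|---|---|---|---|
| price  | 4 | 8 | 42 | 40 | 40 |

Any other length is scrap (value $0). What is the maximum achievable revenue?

Consider every possible first cut. r[k] is the best of p[i]+r[k−i] over all sellable i≤k.
r[1] = 4
r[2] = max(4+4, 8+0) = 8
r[3] = max(4+8, 8+4) = 12
r[4] = max(4+12, 8+8) = 16
r[5] = max(4+16, 8+12) = 20
r[6] = max(4+20, 8+16) = 24
r[7] = max(4+24, 8+20) = 28
r[8] = max(4+28, 8+24, 42+0) = 42
r[9] = max(4+42, 8+28, 42+4, 40+0) = 46
r[10] = max(4+46, 8+42, 42+8, 40+4) = 50
r[11] = max(4+50, 8+46, 42+12, 40+8, 40+0) = 54
One optimal cutting: 8 + 1 + 1 + 1 → $54.

54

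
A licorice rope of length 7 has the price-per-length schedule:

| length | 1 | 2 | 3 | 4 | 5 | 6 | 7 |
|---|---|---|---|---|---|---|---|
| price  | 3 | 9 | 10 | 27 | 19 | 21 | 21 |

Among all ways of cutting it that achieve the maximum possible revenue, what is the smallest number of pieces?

Consider every possible first cut. r[k] is the best of p[i]+r[k−i] over all sellable i≤k.
r[1] = 3
r[2] = 9
r[3] = 12  (first piece 1, then r[2]=9)
r[4] = 27
r[5] = 30  (first piece 1, then r[4]=27)
r[6] = 36  (first piece 2, then r[4]=27)
r[7] = 39  (first piece 1, then r[6]=36)
Maximum revenue is ¢39.
Now minimize piece count subject to staying optimal: for each k, pieces[k] = 1 + min over i with p[i]+r[k−i]=r[k] of pieces[k−i].
pieces[4] = 1
pieces[5] = 2
pieces[6] = 2
pieces[7] = 3

3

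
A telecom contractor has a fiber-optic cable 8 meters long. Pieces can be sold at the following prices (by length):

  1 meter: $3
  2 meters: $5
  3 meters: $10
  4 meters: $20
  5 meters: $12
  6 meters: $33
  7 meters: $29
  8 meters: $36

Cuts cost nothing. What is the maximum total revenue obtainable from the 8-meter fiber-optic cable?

Consider every possible first cut. best[k] is the best of p[i]+best[k−i] over all sellable i≤k.
best[1] = 3
best[2] = 6  (first piece 1, then best[1]=3)
best[3] = 10
best[4] = 20
best[5] = 23  (first piece 1, then best[4]=20)
best[6] = 33
best[7] = 36  (first piece 1, then best[6]=33)
best[8] = 40  (first piece 4, then best[4]=20)
One optimal cutting: 4 + 4 → $20 + $20 = $40.

40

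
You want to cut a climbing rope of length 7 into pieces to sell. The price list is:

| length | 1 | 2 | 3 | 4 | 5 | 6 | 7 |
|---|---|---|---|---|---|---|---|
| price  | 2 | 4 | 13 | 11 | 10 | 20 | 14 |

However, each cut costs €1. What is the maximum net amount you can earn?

Build net[k] bottom-up: net[k] = max over allowed piece i of (p[i] + net[k−i]) − 1 per cut.
net[1] = 2
net[2] = 4
net[3] = 13
net[4] = 14  (first piece 1, then net[3]=13)
net[5] = 16  (first piece 2, then net[3]=13)
net[6] = 25  (first piece 3, then net[3]=13)
net[7] = 26  (first piece 1, then net[6]=25)
One optimal plan: pieces 3 + 3 + 1 (2 cuts) → €28 − €2 = €26.

26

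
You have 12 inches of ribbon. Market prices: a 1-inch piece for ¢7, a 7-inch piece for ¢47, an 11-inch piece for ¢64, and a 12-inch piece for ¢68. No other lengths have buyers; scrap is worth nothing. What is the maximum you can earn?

Consider every possible first cut. best[k] is the best of p[i]+best[k−i] over all sellable i≤k.
best[1] = 7
best[2] = 14  (first piece 1, then best[1]=7)
best[3] = 21  (first piece 1, then best[2]=14)
best[4] = 28  (first piece 1, then best[3]=21)
best[5] = 35  (first piece 1, then best[4]=28)
best[6] = 42  (first piece 1, then best[5]=35)
best[7] = max(7+42, 47+0) = 49
best[8] = max(7+49, 47+7) = 56
best[9] = max(7+56, 47+14) = 63
best[10] = max(7+63, 47+21) = 70
best[11] = max(7+70, 47+28, 64+0) = 77
best[12] = max(7+77, 47+35, 64+7, 68+0) = 84
One optimal cutting: 1 + 1 + 1 + 1 + 1 + 1 + 1 + 1 + 1 + 1 + 1 + 1 → ¢84.

84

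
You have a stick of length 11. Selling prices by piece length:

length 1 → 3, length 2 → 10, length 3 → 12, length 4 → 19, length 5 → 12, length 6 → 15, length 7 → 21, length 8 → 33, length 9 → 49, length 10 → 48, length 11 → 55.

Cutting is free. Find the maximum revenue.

Consider every possible first cut. R[k] is the best of p[i]+R[k−i] over all sellable i≤k.
R[1] = 3
R[2] = 10
R[3] = 13  (first piece 1, then R[2]=10)
R[4] = 20  (first piece 2, then R[2]=10)
R[5] = 23  (first piece 1, then R[4]=20)
R[6] = 30  (first piece 2, then R[4]=20)
R[7] = 33  (first piece 1, then R[6]=30)
R[8] = 40  (first piece 2, then R[6]=30)
R[9] = 49
R[10] = 52  (first piece 1, then R[9]=49)
R[11] = 59  (first piece 2, then R[9]=49)
One optimal cutting: 9 + 2 → 49 + 10 = 59.

59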